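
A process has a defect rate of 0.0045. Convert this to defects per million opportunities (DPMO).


DPMO = defect_rate * 1000000 = 0.0045 * 1000000

4500


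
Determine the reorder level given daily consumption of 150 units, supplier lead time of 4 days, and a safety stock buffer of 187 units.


Formula: ROP = (Daily Demand * Lead Time) + Safety Stock
Demand during lead time = 150 * 4 = 600 units
ROP = 600 + 187 = 787 units

787 units


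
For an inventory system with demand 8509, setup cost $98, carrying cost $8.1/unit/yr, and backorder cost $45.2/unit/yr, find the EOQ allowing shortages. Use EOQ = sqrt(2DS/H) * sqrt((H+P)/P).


Formula: EOQ* = sqrt(2DS/H) * sqrt((H+P)/P)
Base EOQ = sqrt(2*8509*98/8.1) = 453.76 units
Correction = sqrt((8.1+45.2)/45.2) = 1.08591
EOQ* = 453.76 * 1.08591 = 492.7 units

492.7 units


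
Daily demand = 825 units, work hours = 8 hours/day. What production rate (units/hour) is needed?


Formula: Production Rate = Daily Demand / Available Hours
Rate = 825 units/day / 8 hours/day
Rate = 103.1 units/hour

103.1 units/hour


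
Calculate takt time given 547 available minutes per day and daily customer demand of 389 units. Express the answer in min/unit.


Formula: Takt Time = Available Production Time / Customer Demand
Takt = 547 min/day / 389 units/day
Takt = 1.41 min/unit

1.41 min/unit


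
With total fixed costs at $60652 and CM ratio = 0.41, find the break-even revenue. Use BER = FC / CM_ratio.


Formula: BER = Fixed Costs / Contribution Margin Ratio
BER = $60652 / 0.41
BER = $147931.71 (to the nearest cent)

$147931.71


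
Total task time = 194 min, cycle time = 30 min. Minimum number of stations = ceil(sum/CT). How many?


Formula: N_min = ceil(Sum of Task Times / Cycle Time)
N_min = ceil(194 min / 30 min) = ceil(6.4667)
N_min = 7 stations

7


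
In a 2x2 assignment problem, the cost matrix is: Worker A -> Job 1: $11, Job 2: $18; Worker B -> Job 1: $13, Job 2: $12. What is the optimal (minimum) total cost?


Option 1: A->1 + B->2 = $11 + $12 = $23
Option 2: A->2 + B->1 = $18 + $13 = $31
Min cost = min($23, $31) = $23

$23


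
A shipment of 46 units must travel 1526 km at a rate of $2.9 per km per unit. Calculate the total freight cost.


TC = dist * cost * units = 1526 * 2.9 * 46 = $203568.40

$203568.40


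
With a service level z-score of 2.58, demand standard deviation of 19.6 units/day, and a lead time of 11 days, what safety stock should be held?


Formula: SS = z * sigma_d * sqrt(LT)
sqrt(LT) = sqrt(11) = 3.3166
SS = 2.58 * 19.6 * 3.3166
SS = 167.7 units

167.7 units


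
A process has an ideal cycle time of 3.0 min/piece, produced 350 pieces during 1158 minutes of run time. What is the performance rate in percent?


Formula: Performance = (Ideal CT * Total Count) / Run Time * 100
Ideal output time = 3.0 * 350 = 1050.0 min
Performance = 1050.0 / 1158 * 100 = 90.7%

90.7%


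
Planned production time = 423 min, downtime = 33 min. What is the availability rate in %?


Formula: Availability = (Planned Time - Downtime) / Planned Time * 100
Uptime = 423 - 33 = 390 min
Availability = 390 / 423 * 100 = 92.2%

92.2%


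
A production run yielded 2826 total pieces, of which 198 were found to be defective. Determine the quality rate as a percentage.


Formula: Quality Rate = Good Pieces / Total Pieces * 100
Good pieces = 2826 - 198 = 2628
QR = 2628 / 2826 * 100 = 93.0%

93.0%


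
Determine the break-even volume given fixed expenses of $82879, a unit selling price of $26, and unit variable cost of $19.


Formula: BEQ = Fixed Costs / (Price - Variable Cost)
Contribution margin = $26 - $19 = $7/unit
BEQ = ceil($82879 / $7/unit) = ceil(11839.86) = 11840 units

11840 units


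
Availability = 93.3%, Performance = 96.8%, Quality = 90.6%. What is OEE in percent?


Formula: OEE = Availability * Performance * Quality / 10000
A * P = 93.3% * 96.8% / 100 = 90.31%
OEE = 90.31% * 90.6% / 100 = 81.8%

81.8%


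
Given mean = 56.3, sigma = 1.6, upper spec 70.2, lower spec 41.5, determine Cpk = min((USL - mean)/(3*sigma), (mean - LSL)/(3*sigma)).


Cpu = (70.2 - 56.3) / (3 * 1.6) = 2.9
Cpl = (56.3 - 41.5) / (3 * 1.6) = 3.08
Cpk = min(2.9, 3.08) = 2.9

2.9


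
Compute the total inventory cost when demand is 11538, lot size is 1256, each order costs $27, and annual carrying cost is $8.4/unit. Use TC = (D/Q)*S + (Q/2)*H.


TC = 11538/1256 * 27 + 1256/2 * 8.4

$5523.23


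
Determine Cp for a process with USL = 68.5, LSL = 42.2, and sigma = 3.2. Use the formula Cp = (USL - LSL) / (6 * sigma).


Cp = (68.5 - 42.2) / (6 * 3.2)

1.37


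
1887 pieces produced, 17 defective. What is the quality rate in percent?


Formula: Quality Rate = Good Pieces / Total Pieces * 100
Good pieces = 1887 - 17 = 1870
QR = 1870 / 1887 * 100 = 99.1%

99.1%


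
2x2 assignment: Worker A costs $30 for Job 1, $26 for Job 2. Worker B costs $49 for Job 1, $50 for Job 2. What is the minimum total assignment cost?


Option 1: A->1 + B->2 = $30 + $50 = $80
Option 2: A->2 + B->1 = $26 + $49 = $75
Min cost = min($80, $75) = $75

$75


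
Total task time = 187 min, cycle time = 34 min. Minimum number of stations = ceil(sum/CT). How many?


Formula: N_min = ceil(Sum of Task Times / Cycle Time)
N_min = ceil(187 min / 34 min) = ceil(5.5)
N_min = 6 stations

6


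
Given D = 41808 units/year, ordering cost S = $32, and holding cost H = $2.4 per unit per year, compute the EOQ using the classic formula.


Formula: EOQ = sqrt(2 * D * S / H)
Numerator: 2 * 41808 * 32 = 2675712
2DS/H = 2675712 / 2.4 = 1114880.0
EOQ = sqrt(1114880.0) = 1055.9 units

1055.9 units


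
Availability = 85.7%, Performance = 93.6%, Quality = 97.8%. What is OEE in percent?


Formula: OEE = Availability * Performance * Quality / 10000
A * P = 85.7% * 93.6% / 100 = 80.22%
OEE = 80.22% * 97.8% / 100 = 78.5%

78.5%


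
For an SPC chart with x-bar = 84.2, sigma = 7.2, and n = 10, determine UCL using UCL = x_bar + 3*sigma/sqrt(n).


UCL = 84.2 + 3 * 7.2 / sqrt(10)

91.03


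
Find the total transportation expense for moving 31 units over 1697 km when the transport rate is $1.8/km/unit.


TC = dist * cost * units = 1697 * 1.8 * 31 = $94692.60

$94692.60


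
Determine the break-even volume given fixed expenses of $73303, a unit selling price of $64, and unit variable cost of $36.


Formula: BEQ = Fixed Costs / (Price - Variable Cost)
Contribution margin = $64 - $36 = $28/unit
BEQ = ceil($73303 / $28/unit) = ceil(2617.96) = 2618 units

2618 units


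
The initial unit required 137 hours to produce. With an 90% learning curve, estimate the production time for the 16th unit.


Formula: T_n = T_1 * (learning_rate)^(log2(n)) where learning_rate = rate/100
Doublings = log2(16) = 4
T_n = 137 * 0.9^4
T_n = 137 * 0.6561 = 89.9 hours

89.9 hours


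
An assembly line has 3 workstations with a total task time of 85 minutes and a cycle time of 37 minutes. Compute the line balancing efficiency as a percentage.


Formula: Efficiency = Sum of Task Times / (N_stations * CT) * 100
Total station capacity = 3 stations * 37 min = 111 min
Efficiency = 85 / 111 * 100 = 76.6%

76.6%


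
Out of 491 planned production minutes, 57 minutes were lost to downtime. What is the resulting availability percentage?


Formula: Availability = (Planned Time - Downtime) / Planned Time * 100
Uptime = 491 - 57 = 434 min
Availability = 434 / 491 * 100 = 88.4%

88.4%


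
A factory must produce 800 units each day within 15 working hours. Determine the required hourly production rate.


Formula: Production Rate = Daily Demand / Available Hours
Rate = 800 units/day / 15 hours/day
Rate = 53.3 units/hour

53.3 units/hour


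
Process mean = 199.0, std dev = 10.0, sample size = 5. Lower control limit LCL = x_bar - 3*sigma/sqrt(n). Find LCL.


LCL = 199.0 - 3 * 10.0 / sqrt(5)

185.58


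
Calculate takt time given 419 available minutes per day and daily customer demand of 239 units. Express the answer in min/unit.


Formula: Takt Time = Available Production Time / Customer Demand
Takt = 419 min/day / 239 units/day
Takt = 1.75 min/unit

1.75 min/unit


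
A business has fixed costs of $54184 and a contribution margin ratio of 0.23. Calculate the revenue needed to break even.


Formula: BER = Fixed Costs / Contribution Margin Ratio
BER = $54184 / 0.23
BER = $235582.61 (to the nearest cent)

$235582.61


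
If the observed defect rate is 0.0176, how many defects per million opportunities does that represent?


DPMO = defect_rate * 1000000 = 0.0176 * 1000000

17600


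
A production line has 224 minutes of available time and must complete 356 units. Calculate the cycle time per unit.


Formula: CT = Available Time / Number of Units
CT = 224 min / 356 units
CT = 0.63 min/unit

0.63 min/unit


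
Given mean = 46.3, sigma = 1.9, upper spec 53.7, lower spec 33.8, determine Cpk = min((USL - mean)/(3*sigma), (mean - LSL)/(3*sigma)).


Cpu = (53.7 - 46.3) / (3 * 1.9) = 1.3
Cpl = (46.3 - 33.8) / (3 * 1.9) = 2.19
Cpk = min(1.3, 2.19) = 1.3

1.3


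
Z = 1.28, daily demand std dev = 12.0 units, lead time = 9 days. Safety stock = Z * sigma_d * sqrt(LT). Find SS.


Formula: SS = z * sigma_d * sqrt(LT)
sqrt(LT) = sqrt(9) = 3.0
SS = 1.28 * 12.0 * 3.0
SS = 46.1 units

46.1 units


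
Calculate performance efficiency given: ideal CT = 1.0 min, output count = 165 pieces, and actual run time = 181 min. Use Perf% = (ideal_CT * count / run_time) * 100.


Formula: Performance = (Ideal CT * Total Count) / Run Time * 100
Ideal output time = 1.0 * 165 = 165.0 min
Performance = 165.0 / 181 * 100 = 91.2%

91.2%


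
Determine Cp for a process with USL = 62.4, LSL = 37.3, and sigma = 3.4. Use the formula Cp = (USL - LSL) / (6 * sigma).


Cp = (62.4 - 37.3) / (6 * 3.4)

1.23


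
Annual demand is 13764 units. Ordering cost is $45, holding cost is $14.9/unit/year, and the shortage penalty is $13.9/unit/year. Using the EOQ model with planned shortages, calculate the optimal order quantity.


Formula: EOQ* = sqrt(2DS/H) * sqrt((H+P)/P)
Base EOQ = sqrt(2*13764*45/14.9) = 288.34 units
Correction = sqrt((14.9+13.9)/13.9) = 1.43942
EOQ* = 288.34 * 1.43942 = 415.0 units

415.0 units


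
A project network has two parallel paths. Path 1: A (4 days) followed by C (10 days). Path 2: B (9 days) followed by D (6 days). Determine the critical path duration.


Path 1 = 4 + 10 = 14 days
Path 2 = 9 + 6 = 15 days
Duration = max(14, 15) = 15 days

15 days


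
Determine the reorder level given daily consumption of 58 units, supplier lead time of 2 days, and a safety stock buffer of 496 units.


Formula: ROP = (Daily Demand * Lead Time) + Safety Stock
Demand during lead time = 58 * 2 = 116 units
ROP = 116 + 496 = 612 units

612 units


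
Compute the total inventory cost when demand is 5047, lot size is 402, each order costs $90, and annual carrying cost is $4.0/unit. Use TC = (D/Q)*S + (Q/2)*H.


TC = 5047/402 * 90 + 402/2 * 4.0

$1933.93


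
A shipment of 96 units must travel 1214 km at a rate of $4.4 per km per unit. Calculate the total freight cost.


TC = dist * cost * units = 1214 * 4.4 * 96 = $512793.60

$512793.60


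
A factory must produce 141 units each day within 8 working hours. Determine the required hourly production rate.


Formula: Production Rate = Daily Demand / Available Hours
Rate = 141 units/day / 8 hours/day
Rate = 17.6 units/hour

17.6 units/hour


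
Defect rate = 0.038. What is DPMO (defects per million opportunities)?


DPMO = defect_rate * 1000000 = 0.038 * 1000000

38000


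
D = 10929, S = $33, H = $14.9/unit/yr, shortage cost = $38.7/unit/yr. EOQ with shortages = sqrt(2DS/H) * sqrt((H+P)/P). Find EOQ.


Formula: EOQ* = sqrt(2DS/H) * sqrt((H+P)/P)
Base EOQ = sqrt(2*10929*33/14.9) = 220.02 units
Correction = sqrt((14.9+38.7)/38.7) = 1.17687
EOQ* = 220.02 * 1.17687 = 258.9 units

258.9 units


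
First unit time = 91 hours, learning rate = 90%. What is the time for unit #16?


Formula: T_n = T_1 * (learning_rate)^(log2(n)) where learning_rate = rate/100
Doublings = log2(16) = 4
T_n = 91 * 0.9^4
T_n = 91 * 0.6561 = 59.7 hours

59.7 hours


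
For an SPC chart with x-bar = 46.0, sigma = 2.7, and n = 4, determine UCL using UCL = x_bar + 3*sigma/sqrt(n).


UCL = 46.0 + 3 * 2.7 / sqrt(4)

50.05


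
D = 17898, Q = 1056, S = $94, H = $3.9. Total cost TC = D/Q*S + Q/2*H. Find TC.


TC = 17898/1056 * 94 + 1056/2 * 3.9

$3652.39


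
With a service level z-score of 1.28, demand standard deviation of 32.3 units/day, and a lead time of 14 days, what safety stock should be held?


Formula: SS = z * sigma_d * sqrt(LT)
sqrt(LT) = sqrt(14) = 3.7417
SS = 1.28 * 32.3 * 3.7417
SS = 154.7 units

154.7 units


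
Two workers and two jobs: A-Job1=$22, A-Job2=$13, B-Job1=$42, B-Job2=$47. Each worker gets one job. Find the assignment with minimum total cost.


Option 1: A->1 + B->2 = $22 + $47 = $69
Option 2: A->2 + B->1 = $13 + $42 = $55
Min cost = min($69, $55) = $55

$55


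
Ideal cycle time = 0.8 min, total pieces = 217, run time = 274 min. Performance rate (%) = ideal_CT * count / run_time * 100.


Formula: Performance = (Ideal CT * Total Count) / Run Time * 100
Ideal output time = 0.8 * 217 = 173.6 min
Performance = 173.6 / 274 * 100 = 63.4%

63.4%


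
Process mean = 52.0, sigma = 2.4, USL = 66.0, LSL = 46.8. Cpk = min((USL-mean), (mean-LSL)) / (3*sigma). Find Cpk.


Cpu = (66.0 - 52.0) / (3 * 2.4) = 1.94
Cpl = (52.0 - 46.8) / (3 * 2.4) = 0.72
Cpk = min(1.94, 0.72) = 0.72

0.72


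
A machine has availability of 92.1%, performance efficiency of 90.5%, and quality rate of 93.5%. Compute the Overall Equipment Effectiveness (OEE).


Formula: OEE = Availability * Performance * Quality / 10000
A * P = 92.1% * 90.5% / 100 = 83.35%
OEE = 83.35% * 93.5% / 100 = 77.9%

77.9%


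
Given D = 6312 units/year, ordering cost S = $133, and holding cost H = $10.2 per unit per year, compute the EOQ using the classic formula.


Formula: EOQ = sqrt(2 * D * S / H)
Numerator: 2 * 6312 * 133 = 1678992
2DS/H = 1678992 / 10.2 = 164607.1
EOQ = sqrt(164607.1) = 405.7 units

405.7 units


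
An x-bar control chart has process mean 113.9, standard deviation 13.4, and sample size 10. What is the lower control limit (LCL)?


LCL = 113.9 - 3 * 13.4 / sqrt(10)

101.19


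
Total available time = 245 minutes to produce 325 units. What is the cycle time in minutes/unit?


Formula: CT = Available Time / Number of Units
CT = 245 min / 325 units
CT = 0.75 min/unit

0.75 min/unit


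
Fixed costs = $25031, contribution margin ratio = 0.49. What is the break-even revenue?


Formula: BER = Fixed Costs / Contribution Margin Ratio
BER = $25031 / 0.49
BER = $51083.67 (to the nearest cent)

$51083.67


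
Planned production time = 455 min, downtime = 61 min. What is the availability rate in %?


Formula: Availability = (Planned Time - Downtime) / Planned Time * 100
Uptime = 455 - 61 = 394 min
Availability = 394 / 455 * 100 = 86.6%

86.6%


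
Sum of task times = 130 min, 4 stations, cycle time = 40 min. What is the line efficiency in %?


Formula: Efficiency = Sum of Task Times / (N_stations * CT) * 100
Total station capacity = 4 stations * 40 min = 160 min
Efficiency = 130 / 160 * 100 = 81.3%

81.3%


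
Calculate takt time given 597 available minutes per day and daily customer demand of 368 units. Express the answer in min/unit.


Formula: Takt Time = Available Production Time / Customer Demand
Takt = 597 min/day / 368 units/day
Takt = 1.62 min/unit

1.62 min/unit


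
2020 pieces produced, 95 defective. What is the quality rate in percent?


Formula: Quality Rate = Good Pieces / Total Pieces * 100
Good pieces = 2020 - 95 = 1925
QR = 1925 / 2020 * 100 = 95.3%

95.3%


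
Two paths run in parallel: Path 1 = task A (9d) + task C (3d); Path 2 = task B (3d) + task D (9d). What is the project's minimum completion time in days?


Path 1 = 9 + 3 = 12 days
Path 2 = 3 + 9 = 12 days
Duration = max(12, 12) = 12 days

12 days


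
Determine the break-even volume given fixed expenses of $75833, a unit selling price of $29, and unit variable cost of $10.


Formula: BEQ = Fixed Costs / (Price - Variable Cost)
Contribution margin = $29 - $10 = $19/unit
BEQ = ceil($75833 / $19/unit) = ceil(3991.21) = 3992 units

3992 units


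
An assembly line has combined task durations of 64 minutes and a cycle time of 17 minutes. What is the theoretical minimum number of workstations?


Formula: N_min = ceil(Sum of Task Times / Cycle Time)
N_min = ceil(64 min / 17 min) = ceil(3.7647)
N_min = 4 stations

4


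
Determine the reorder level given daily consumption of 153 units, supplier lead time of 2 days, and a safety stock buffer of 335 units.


Formula: ROP = (Daily Demand * Lead Time) + Safety Stock
Demand during lead time = 153 * 2 = 306 units
ROP = 306 + 335 = 641 units

641 units


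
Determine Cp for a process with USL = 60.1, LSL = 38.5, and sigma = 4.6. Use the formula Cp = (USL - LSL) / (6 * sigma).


Cp = (60.1 - 38.5) / (6 * 4.6)

0.78


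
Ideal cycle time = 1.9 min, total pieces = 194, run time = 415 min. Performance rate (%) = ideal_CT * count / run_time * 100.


Formula: Performance = (Ideal CT * Total Count) / Run Time * 100
Ideal output time = 1.9 * 194 = 368.6 min
Performance = 368.6 / 415 * 100 = 88.8%

88.8%


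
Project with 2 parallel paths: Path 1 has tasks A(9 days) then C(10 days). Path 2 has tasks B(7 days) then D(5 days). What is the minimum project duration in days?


Path 1 = 9 + 10 = 19 days
Path 2 = 7 + 5 = 12 days
Duration = max(19, 12) = 19 days

19 days


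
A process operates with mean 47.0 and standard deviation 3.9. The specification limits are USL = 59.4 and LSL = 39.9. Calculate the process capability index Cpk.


Cpu = (59.4 - 47.0) / (3 * 3.9) = 1.06
Cpl = (47.0 - 39.9) / (3 * 3.9) = 0.61
Cpk = min(1.06, 0.61) = 0.61

0.61


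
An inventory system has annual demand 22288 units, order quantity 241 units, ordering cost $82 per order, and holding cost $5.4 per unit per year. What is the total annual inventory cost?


TC = 22288/241 * 82 + 241/2 * 5.4

$8234.17


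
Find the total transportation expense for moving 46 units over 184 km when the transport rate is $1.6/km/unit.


TC = dist * cost * units = 184 * 1.6 * 46 = $13542.40

$13542.40


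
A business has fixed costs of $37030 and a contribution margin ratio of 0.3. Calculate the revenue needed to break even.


Formula: BER = Fixed Costs / Contribution Margin Ratio
BER = $37030 / 0.3
BER = $123433.33 (to the nearest cent)

$123433.33


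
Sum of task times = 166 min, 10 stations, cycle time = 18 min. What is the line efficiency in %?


Formula: Efficiency = Sum of Task Times / (N_stations * CT) * 100
Total station capacity = 10 stations * 18 min = 180 min
Efficiency = 166 / 180 * 100 = 92.2%

92.2%


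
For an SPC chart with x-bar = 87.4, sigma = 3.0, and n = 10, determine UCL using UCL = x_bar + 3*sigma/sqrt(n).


UCL = 87.4 + 3 * 3.0 / sqrt(10)

90.25


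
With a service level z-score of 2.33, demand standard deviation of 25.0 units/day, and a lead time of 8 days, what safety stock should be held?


Formula: SS = z * sigma_d * sqrt(LT)
sqrt(LT) = sqrt(8) = 2.8284
SS = 2.33 * 25.0 * 2.8284
SS = 164.8 units

164.8 units


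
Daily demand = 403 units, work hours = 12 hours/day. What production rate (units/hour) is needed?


Formula: Production Rate = Daily Demand / Available Hours
Rate = 403 units/day / 12 hours/day
Rate = 33.6 units/hour

33.6 units/hour


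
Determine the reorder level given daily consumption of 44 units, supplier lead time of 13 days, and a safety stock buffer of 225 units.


Formula: ROP = (Daily Demand * Lead Time) + Safety Stock
Demand during lead time = 44 * 13 = 572 units
ROP = 572 + 225 = 797 units

797 units


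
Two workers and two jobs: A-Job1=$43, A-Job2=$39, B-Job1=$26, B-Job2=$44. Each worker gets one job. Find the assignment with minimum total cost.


Option 1: A->1 + B->2 = $43 + $44 = $87
Option 2: A->2 + B->1 = $39 + $26 = $65
Min cost = min($87, $65) = $65

$65


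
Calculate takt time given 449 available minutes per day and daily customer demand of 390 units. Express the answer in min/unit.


Formula: Takt Time = Available Production Time / Customer Demand
Takt = 449 min/day / 390 units/day
Takt = 1.15 min/unit

1.15 min/unit


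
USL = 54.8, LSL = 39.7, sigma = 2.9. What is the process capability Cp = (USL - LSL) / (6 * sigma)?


Cp = (54.8 - 39.7) / (6 * 2.9)

0.87


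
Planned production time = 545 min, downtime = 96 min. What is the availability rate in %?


Formula: Availability = (Planned Time - Downtime) / Planned Time * 100
Uptime = 545 - 96 = 449 min
Availability = 449 / 545 * 100 = 82.4%

82.4%


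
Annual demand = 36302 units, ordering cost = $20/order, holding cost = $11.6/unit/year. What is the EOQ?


Formula: EOQ = sqrt(2 * D * S / H)
Numerator: 2 * 36302 * 20 = 1452080
2DS/H = 1452080 / 11.6 = 125179.3
EOQ = sqrt(125179.3) = 353.8 units

353.8 units


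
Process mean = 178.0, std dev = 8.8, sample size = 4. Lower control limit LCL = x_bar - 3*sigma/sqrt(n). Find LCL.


LCL = 178.0 - 3 * 8.8 / sqrt(4)

164.8


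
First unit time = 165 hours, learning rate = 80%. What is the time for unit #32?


Formula: T_n = T_1 * (learning_rate)^(log2(n)) where learning_rate = rate/100
Doublings = log2(32) = 5
T_n = 165 * 0.8^5
T_n = 165 * 0.3277 = 54.1 hours

54.1 hours


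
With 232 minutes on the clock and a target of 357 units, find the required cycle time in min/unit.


Formula: CT = Available Time / Number of Units
CT = 232 min / 357 units
CT = 0.65 min/unit

0.65 min/unit


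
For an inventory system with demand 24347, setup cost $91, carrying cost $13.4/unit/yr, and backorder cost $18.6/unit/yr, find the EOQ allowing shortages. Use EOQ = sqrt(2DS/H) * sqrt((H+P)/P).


Formula: EOQ* = sqrt(2DS/H) * sqrt((H+P)/P)
Base EOQ = sqrt(2*24347*91/13.4) = 575.05 units
Correction = sqrt((13.4+18.6)/18.6) = 1.31165
EOQ* = 575.05 * 1.31165 = 754.3 units

754.3 units


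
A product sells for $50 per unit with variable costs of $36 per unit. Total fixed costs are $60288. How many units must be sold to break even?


Formula: BEQ = Fixed Costs / (Price - Variable Cost)
Contribution margin = $50 - $36 = $14/unit
BEQ = ceil($60288 / $14/unit) = ceil(4306.29) = 4307 units

4307 units


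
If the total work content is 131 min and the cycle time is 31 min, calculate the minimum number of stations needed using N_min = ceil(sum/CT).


Formula: N_min = ceil(Sum of Task Times / Cycle Time)
N_min = ceil(131 min / 31 min) = ceil(4.2258)
N_min = 5 stations

5


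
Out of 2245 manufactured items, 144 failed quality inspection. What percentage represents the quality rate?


Formula: Quality Rate = Good Pieces / Total Pieces * 100
Good pieces = 2245 - 144 = 2101
QR = 2101 / 2245 * 100 = 93.6%

93.6%


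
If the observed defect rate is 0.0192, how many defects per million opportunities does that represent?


DPMO = defect_rate * 1000000 = 0.0192 * 1000000

19200


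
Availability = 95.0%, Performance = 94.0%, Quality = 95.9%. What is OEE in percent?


Formula: OEE = Availability * Performance * Quality / 10000
A * P = 95.0% * 94.0% / 100 = 89.3%
OEE = 89.3% * 95.9% / 100 = 85.6%

85.6%


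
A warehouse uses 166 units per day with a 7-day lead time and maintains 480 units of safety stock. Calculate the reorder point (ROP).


Formula: ROP = (Daily Demand * Lead Time) + Safety Stock
Demand during lead time = 166 * 7 = 1162 units
ROP = 1162 + 480 = 1642 units

1642 units


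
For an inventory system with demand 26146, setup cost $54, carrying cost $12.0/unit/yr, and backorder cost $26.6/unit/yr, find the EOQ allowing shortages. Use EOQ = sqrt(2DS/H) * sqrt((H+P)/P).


Formula: EOQ* = sqrt(2DS/H) * sqrt((H+P)/P)
Base EOQ = sqrt(2*26146*54/12.0) = 485.09 units
Correction = sqrt((12.0+26.6)/26.6) = 1.20463
EOQ* = 485.09 * 1.20463 = 584.4 units

584.4 units


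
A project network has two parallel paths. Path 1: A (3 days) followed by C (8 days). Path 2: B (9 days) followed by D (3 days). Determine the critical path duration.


Path 1 = 3 + 8 = 11 days
Path 2 = 9 + 3 = 12 days
Duration = max(11, 12) = 12 days

12 days


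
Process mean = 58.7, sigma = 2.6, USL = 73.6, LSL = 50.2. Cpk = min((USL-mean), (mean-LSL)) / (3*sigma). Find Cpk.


Cpu = (73.6 - 58.7) / (3 * 2.6) = 1.91
Cpl = (58.7 - 50.2) / (3 * 2.6) = 1.09
Cpk = min(1.91, 1.09) = 1.09

1.09


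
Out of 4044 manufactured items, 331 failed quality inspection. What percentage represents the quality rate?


Formula: Quality Rate = Good Pieces / Total Pieces * 100
Good pieces = 4044 - 331 = 3713
QR = 3713 / 4044 * 100 = 91.8%

91.8%


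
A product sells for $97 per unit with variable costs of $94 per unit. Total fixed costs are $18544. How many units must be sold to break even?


Formula: BEQ = Fixed Costs / (Price - Variable Cost)
Contribution margin = $97 - $94 = $3/unit
BEQ = ceil($18544 / $3/unit) = ceil(6181.33) = 6182 units

6182 units


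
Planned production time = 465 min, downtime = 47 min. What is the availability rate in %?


Formula: Availability = (Planned Time - Downtime) / Planned Time * 100
Uptime = 465 - 47 = 418 min
Availability = 418 / 465 * 100 = 89.9%

89.9%


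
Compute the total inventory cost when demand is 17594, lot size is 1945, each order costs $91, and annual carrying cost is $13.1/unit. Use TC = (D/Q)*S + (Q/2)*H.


TC = 17594/1945 * 91 + 1945/2 * 13.1

$13562.91


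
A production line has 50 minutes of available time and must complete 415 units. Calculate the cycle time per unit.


Formula: CT = Available Time / Number of Units
CT = 50 min / 415 units
CT = 0.12 min/unit

0.12 min/unit


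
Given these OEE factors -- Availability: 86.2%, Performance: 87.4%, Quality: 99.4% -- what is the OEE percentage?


Formula: OEE = Availability * Performance * Quality / 10000
A * P = 86.2% * 87.4% / 100 = 75.34%
OEE = 75.34% * 99.4% / 100 = 74.9%

74.9%


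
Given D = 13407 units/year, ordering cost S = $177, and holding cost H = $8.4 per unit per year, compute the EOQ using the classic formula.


Formula: EOQ = sqrt(2 * D * S / H)
Numerator: 2 * 13407 * 177 = 4746078
2DS/H = 4746078 / 8.4 = 565009.3
EOQ = sqrt(565009.3) = 751.7 units

751.7 units


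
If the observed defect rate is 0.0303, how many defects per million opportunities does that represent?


DPMO = defect_rate * 1000000 = 0.0303 * 1000000

30300


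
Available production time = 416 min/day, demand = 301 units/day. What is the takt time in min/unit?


Formula: Takt Time = Available Production Time / Customer Demand
Takt = 416 min/day / 301 units/day
Takt = 1.38 min/unit

1.38 min/unit


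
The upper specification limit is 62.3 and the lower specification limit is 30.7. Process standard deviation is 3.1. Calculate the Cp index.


Cp = (62.3 - 30.7) / (6 * 3.1)

1.7


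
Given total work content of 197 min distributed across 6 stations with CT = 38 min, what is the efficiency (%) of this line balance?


Formula: Efficiency = Sum of Task Times / (N_stations * CT) * 100
Total station capacity = 6 stations * 38 min = 228 min
Efficiency = 197 / 228 * 100 = 86.4%

86.4%


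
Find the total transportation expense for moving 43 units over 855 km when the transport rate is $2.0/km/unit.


TC = dist * cost * units = 855 * 2.0 * 43 = $73530.00

$73530.00


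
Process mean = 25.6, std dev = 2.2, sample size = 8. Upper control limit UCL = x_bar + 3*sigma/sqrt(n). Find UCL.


UCL = 25.6 + 3 * 2.2 / sqrt(8)

27.93


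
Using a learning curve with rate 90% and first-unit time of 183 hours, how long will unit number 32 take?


Formula: T_n = T_1 * (learning_rate)^(log2(n)) where learning_rate = rate/100
Doublings = log2(32) = 5
T_n = 183 * 0.9^5
T_n = 183 * 0.5905 = 108.1 hours

108.1 hours


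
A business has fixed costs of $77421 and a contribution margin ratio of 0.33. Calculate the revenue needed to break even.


Formula: BER = Fixed Costs / Contribution Margin Ratio
BER = $77421 / 0.33
BER = $234609.09 (to the nearest cent)

$234609.09


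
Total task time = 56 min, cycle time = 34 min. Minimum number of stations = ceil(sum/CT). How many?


Formula: N_min = ceil(Sum of Task Times / Cycle Time)
N_min = ceil(56 min / 34 min) = ceil(1.6471)
N_min = 2 stations

2


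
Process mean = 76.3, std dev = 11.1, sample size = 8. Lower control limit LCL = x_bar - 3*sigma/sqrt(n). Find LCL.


LCL = 76.3 - 3 * 11.1 / sqrt(8)

64.53


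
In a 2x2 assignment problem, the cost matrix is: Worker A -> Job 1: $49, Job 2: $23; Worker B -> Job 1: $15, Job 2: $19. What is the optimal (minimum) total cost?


Option 1: A->1 + B->2 = $49 + $19 = $68
Option 2: A->2 + B->1 = $23 + $15 = $38
Min cost = min($68, $38) = $38

$38


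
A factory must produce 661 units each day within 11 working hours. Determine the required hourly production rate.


Formula: Production Rate = Daily Demand / Available Hours
Rate = 661 units/day / 11 hours/day
Rate = 60.1 units/hour

60.1 units/hour


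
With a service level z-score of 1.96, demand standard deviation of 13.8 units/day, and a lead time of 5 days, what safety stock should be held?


Formula: SS = z * sigma_d * sqrt(LT)
sqrt(LT) = sqrt(5) = 2.2361
SS = 1.96 * 13.8 * 2.2361
SS = 60.5 units

60.5 units


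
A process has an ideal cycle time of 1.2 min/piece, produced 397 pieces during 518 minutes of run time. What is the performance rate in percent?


Formula: Performance = (Ideal CT * Total Count) / Run Time * 100
Ideal output time = 1.2 * 397 = 476.4 min
Performance = 476.4 / 518 * 100 = 92.0%

92.0%


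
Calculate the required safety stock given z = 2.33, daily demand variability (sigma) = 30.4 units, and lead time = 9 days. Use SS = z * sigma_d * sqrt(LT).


Formula: SS = z * sigma_d * sqrt(LT)
sqrt(LT) = sqrt(9) = 3.0
SS = 2.33 * 30.4 * 3.0
SS = 212.5 units

212.5 units


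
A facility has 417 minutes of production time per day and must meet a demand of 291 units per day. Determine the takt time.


Formula: Takt Time = Available Production Time / Customer Demand
Takt = 417 min/day / 291 units/day
Takt = 1.43 min/unit

1.43 min/unit


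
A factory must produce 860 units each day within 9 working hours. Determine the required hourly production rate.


Formula: Production Rate = Daily Demand / Available Hours
Rate = 860 units/day / 9 hours/day
Rate = 95.6 units/hour

95.6 units/hour


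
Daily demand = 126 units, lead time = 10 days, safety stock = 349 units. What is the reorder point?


Formula: ROP = (Daily Demand * Lead Time) + Safety Stock
Demand during lead time = 126 * 10 = 1260 units
ROP = 1260 + 349 = 1609 units

1609 units


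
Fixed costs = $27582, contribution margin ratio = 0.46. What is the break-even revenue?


Formula: BER = Fixed Costs / Contribution Margin Ratio
BER = $27582 / 0.46
BER = $59960.87 (to the nearest cent)

$59960.87


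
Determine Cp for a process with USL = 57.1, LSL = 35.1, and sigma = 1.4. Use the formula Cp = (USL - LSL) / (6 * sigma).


Cp = (57.1 - 35.1) / (6 * 1.4)

2.62


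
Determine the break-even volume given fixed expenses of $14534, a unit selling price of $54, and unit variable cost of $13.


Formula: BEQ = Fixed Costs / (Price - Variable Cost)
Contribution margin = $54 - $13 = $41/unit
BEQ = ceil($14534 / $41/unit) = ceil(354.49) = 355 units

355 units


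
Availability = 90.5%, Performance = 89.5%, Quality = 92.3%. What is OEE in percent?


Formula: OEE = Availability * Performance * Quality / 10000
A * P = 90.5% * 89.5% / 100 = 81.0%
OEE = 81.0% * 92.3% / 100 = 74.8%

74.8%


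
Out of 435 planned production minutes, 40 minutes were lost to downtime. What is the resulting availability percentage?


Formula: Availability = (Planned Time - Downtime) / Planned Time * 100
Uptime = 435 - 40 = 395 min
Availability = 395 / 435 * 100 = 90.8%

90.8%


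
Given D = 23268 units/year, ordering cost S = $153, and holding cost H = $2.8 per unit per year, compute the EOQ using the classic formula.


Formula: EOQ = sqrt(2 * D * S / H)
Numerator: 2 * 23268 * 153 = 7120008
2DS/H = 7120008 / 2.8 = 2542860.0
EOQ = sqrt(2542860.0) = 1594.6 units

1594.6 units


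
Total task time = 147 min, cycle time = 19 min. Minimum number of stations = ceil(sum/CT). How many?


Formula: N_min = ceil(Sum of Task Times / Cycle Time)
N_min = ceil(147 min / 19 min) = ceil(7.7368)
N_min = 8 stations

8


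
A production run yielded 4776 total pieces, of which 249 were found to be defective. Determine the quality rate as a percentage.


Formula: Quality Rate = Good Pieces / Total Pieces * 100
Good pieces = 4776 - 249 = 4527
QR = 4527 / 4776 * 100 = 94.8%

94.8%


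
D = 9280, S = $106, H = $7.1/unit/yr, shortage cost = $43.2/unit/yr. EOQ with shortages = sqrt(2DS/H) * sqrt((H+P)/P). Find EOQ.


Formula: EOQ* = sqrt(2DS/H) * sqrt((H+P)/P)
Base EOQ = sqrt(2*9280*106/7.1) = 526.4 units
Correction = sqrt((7.1+43.2)/43.2) = 1.07905
EOQ* = 526.4 * 1.07905 = 568.0 units

568.0 units


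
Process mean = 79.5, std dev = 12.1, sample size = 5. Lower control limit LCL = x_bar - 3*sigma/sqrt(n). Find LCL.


LCL = 79.5 - 3 * 12.1 / sqrt(5)

63.27


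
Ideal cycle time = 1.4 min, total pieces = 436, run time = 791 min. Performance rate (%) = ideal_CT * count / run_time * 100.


Formula: Performance = (Ideal CT * Total Count) / Run Time * 100
Ideal output time = 1.4 * 436 = 610.4 min
Performance = 610.4 / 791 * 100 = 77.2%

77.2%


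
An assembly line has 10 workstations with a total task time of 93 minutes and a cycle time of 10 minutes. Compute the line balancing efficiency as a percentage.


Formula: Efficiency = Sum of Task Times / (N_stations * CT) * 100
Total station capacity = 10 stations * 10 min = 100 min
Efficiency = 93 / 100 * 100 = 93.0%

93.0%


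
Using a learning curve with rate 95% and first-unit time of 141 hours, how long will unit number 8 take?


Formula: T_n = T_1 * (learning_rate)^(log2(n)) where learning_rate = rate/100
Doublings = log2(8) = 3
T_n = 141 * 0.95^3
T_n = 141 * 0.8574 = 120.9 hours

120.9 hours


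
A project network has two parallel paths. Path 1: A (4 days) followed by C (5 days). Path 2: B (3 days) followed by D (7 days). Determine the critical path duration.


Path 1 = 4 + 5 = 9 days
Path 2 = 3 + 7 = 10 days
Duration = max(9, 10) = 10 days

10 days


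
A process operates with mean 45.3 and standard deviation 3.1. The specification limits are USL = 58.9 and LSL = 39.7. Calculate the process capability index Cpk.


Cpu = (58.9 - 45.3) / (3 * 3.1) = 1.46
Cpl = (45.3 - 39.7) / (3 * 3.1) = 0.6
Cpk = min(1.46, 0.6) = 0.6

0.6


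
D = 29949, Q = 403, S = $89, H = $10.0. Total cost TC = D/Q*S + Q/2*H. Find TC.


TC = 29949/403 * 89 + 403/2 * 10.0

$8629.05


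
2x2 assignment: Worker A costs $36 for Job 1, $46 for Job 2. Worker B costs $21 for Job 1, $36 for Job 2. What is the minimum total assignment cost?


Option 1: A->1 + B->2 = $36 + $36 = $72
Option 2: A->2 + B->1 = $46 + $21 = $67
Min cost = min($72, $67) = $67

$67


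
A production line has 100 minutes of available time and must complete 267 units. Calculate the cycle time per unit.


Formula: CT = Available Time / Number of Units
CT = 100 min / 267 units
CT = 0.37 min/unit

0.37 min/unit


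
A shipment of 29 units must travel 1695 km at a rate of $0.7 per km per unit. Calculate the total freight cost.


TC = dist * cost * units = 1695 * 0.7 * 29 = $34408.50

$34408.50


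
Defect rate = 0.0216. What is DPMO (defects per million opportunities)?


DPMO = defect_rate * 1000000 = 0.0216 * 1000000

21600


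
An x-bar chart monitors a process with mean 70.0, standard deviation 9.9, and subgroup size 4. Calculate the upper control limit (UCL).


UCL = 70.0 + 3 * 9.9 / sqrt(4)

84.85


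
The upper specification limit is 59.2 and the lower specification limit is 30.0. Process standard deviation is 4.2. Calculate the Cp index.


Cp = (59.2 - 30.0) / (6 * 4.2)

1.16


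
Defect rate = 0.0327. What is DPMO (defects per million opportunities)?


DPMO = defect_rate * 1000000 = 0.0327 * 1000000

32700


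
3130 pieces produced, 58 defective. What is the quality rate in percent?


Formula: Quality Rate = Good Pieces / Total Pieces * 100
Good pieces = 3130 - 58 = 3072
QR = 3072 / 3130 * 100 = 98.1%

98.1%


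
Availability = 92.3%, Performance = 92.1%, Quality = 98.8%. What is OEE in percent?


Formula: OEE = Availability * Performance * Quality / 10000
A * P = 92.3% * 92.1% / 100 = 85.01%
OEE = 85.01% * 98.8% / 100 = 84.0%

84.0%


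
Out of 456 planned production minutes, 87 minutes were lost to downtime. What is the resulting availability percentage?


Formula: Availability = (Planned Time - Downtime) / Planned Time * 100
Uptime = 456 - 87 = 369 min
Availability = 369 / 456 * 100 = 80.9%

80.9%


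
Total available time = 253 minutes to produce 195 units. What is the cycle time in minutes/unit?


Formula: CT = Available Time / Number of Units
CT = 253 min / 195 units
CT = 1.3 min/unit

1.3 min/unit


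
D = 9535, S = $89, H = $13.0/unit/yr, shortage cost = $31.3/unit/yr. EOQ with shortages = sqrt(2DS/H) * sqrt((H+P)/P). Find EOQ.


Formula: EOQ* = sqrt(2DS/H) * sqrt((H+P)/P)
Base EOQ = sqrt(2*9535*89/13.0) = 361.33 units
Correction = sqrt((13.0+31.3)/31.3) = 1.18968
EOQ* = 361.33 * 1.18968 = 429.9 units

429.9 units


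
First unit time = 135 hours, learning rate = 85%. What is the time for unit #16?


Formula: T_n = T_1 * (learning_rate)^(log2(n)) where learning_rate = rate/100
Doublings = log2(16) = 4
T_n = 135 * 0.85^4
T_n = 135 * 0.522 = 70.5 hours

70.5 hours


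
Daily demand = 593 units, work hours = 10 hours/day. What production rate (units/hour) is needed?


Formula: Production Rate = Daily Demand / Available Hours
Rate = 593 units/day / 10 hours/day
Rate = 59.3 units/hour

59.3 units/hour


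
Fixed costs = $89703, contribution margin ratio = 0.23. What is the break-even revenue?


Formula: BER = Fixed Costs / Contribution Margin Ratio
BER = $89703 / 0.23
BER = $390013.04 (to the nearest cent)

$390013.04


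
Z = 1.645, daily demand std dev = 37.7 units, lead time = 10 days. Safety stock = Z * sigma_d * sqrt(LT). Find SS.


Formula: SS = z * sigma_d * sqrt(LT)
sqrt(LT) = sqrt(10) = 3.1623
SS = 1.645 * 37.7 * 3.1623
SS = 196.1 units

196.1 units


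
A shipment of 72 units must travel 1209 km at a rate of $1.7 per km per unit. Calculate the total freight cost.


TC = dist * cost * units = 1209 * 1.7 * 72 = $147981.60

$147981.60


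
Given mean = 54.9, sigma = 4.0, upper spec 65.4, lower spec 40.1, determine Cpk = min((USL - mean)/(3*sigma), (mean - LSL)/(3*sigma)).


Cpu = (65.4 - 54.9) / (3 * 4.0) = 0.88
Cpl = (54.9 - 40.1) / (3 * 4.0) = 1.23
Cpk = min(0.88, 1.23) = 0.88

0.88


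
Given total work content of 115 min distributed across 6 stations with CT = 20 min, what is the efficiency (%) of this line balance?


Formula: Efficiency = Sum of Task Times / (N_stations * CT) * 100
Total station capacity = 6 stations * 20 min = 120 min
Efficiency = 115 / 120 * 100 = 95.8%

95.8%


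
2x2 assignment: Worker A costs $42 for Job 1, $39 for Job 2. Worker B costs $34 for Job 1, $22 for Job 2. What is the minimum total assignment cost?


Option 1: A->1 + B->2 = $42 + $22 = $64
Option 2: A->2 + B->1 = $39 + $34 = $73
Min cost = min($64, $73) = $64

$64


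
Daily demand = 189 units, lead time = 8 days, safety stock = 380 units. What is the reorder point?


Formula: ROP = (Daily Demand * Lead Time) + Safety Stock
Demand during lead time = 189 * 8 = 1512 units
ROP = 1512 + 380 = 1892 units

1892 units
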